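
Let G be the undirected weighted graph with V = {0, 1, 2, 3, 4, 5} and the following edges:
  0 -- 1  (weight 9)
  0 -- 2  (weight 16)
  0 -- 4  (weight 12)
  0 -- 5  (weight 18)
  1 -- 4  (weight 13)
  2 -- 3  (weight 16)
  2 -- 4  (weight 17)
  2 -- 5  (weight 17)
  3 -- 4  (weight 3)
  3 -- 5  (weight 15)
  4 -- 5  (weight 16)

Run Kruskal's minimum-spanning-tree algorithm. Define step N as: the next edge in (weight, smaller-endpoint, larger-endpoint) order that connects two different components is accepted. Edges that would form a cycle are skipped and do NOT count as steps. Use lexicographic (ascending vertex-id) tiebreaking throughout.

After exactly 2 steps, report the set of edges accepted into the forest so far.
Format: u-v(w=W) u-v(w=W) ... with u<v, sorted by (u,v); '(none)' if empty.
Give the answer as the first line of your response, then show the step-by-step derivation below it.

0-1(w=9) 3-4(w=3)

step 1: add edge 3-4 (w=3); MST = {3-4(w=3)}
step 2: add edge 0-1 (w=9); MST = {0-1(w=9) 3-4(w=3)}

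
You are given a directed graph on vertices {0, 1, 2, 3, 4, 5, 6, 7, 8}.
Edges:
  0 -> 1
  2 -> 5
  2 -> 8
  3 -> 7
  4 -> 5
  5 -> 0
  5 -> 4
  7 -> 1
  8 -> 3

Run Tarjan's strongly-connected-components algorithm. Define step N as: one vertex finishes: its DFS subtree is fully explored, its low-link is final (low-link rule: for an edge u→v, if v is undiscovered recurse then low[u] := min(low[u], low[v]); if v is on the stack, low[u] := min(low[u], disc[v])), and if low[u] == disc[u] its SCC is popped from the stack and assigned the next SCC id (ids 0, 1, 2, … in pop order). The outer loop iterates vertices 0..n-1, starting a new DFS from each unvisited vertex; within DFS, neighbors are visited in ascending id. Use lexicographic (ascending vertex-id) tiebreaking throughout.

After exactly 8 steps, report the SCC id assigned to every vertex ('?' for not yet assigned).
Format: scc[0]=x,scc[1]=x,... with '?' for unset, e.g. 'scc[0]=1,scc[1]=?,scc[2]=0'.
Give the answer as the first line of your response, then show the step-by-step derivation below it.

scc[0]=1,scc[1]=0,scc[2]=6,scc[3]=4,scc[4]=2,scc[5]=2,scc[6]=?,scc[7]=3,scc[8]=5

step 1: low=(low[0]=0,low[1]=1,low[2]=?,low[3]=?,low[4]=?,low[5]=?,low[6]=?,low[7]=?,low[8]=?); scc=(scc[0]=?,scc[1]=0,scc[2]=?,scc[3]=?,scc[4]=?,scc[5]=?,scc[6]=?,scc[7]=?,scc[8]=?)
step 2: low=(low[0]=0,low[1]=1,low[2]=?,low[3]=?,low[4]=?,low[5]=?,low[6]=?,low[7]=?,low[8]=?); scc=(scc[0]=1,scc[1]=0,scc[2]=?,scc[3]=?,scc[4]=?,scc[5]=?,scc[6]=?,scc[7]=?,scc[8]=?)
step 3: low=(low[0]=0,low[1]=1,low[2]=2,low[3]=?,low[4]=3,low[5]=3,low[6]=?,low[7]=?,low[8]=?); scc=(scc[0]=1,scc[1]=0,scc[2]=?,scc[3]=?,scc[4]=?,scc[5]=?,scc[6]=?,scc[7]=?,scc[8]=?)
step 4: low=(low[0]=0,low[1]=1,low[2]=2,low[3]=?,low[4]=3,low[5]=3,low[6]=?,low[7]=?,low[8]=?); scc=(scc[0]=1,scc[1]=0,scc[2]=?,scc[3]=?,scc[4]=2,scc[5]=2,scc[6]=?,scc[7]=?,scc[8]=?)
step 5: low=(low[0]=0,low[1]=1,low[2]=2,low[3]=6,low[4]=3,low[5]=3,low[6]=?,low[7]=7,low[8]=5); scc=(scc[0]=1,scc[1]=0,scc[2]=?,scc[3]=?,scc[4]=2,scc[5]=2,scc[6]=?,scc[7]=3,scc[8]=?)
step 6: low=(low[0]=0,low[1]=1,low[2]=2,low[3]=6,low[4]=3,low[5]=3,low[6]=?,low[7]=7,low[8]=5); scc=(scc[0]=1,scc[1]=0,scc[2]=?,scc[3]=4,scc[4]=2,scc[5]=2,scc[6]=?,scc[7]=3,scc[8]=?)
step 7: low=(low[0]=0,low[1]=1,low[2]=2,low[3]=6,low[4]=3,low[5]=3,low[6]=?,low[7]=7,low[8]=5); scc=(scc[0]=1,scc[1]=0,scc[2]=?,scc[3]=4,scc[4]=2,scc[5]=2,scc[6]=?,scc[7]=3,scc[8]=5)
step 8: low=(low[0]=0,low[1]=1,low[2]=2,low[3]=6,low[4]=3,low[5]=3,low[6]=?,low[7]=7,low[8]=5); scc=(scc[0]=1,scc[1]=0,scc[2]=6,scc[3]=4,scc[4]=2,scc[5]=2,scc[6]=?,scc[7]=3,scc[8]=5)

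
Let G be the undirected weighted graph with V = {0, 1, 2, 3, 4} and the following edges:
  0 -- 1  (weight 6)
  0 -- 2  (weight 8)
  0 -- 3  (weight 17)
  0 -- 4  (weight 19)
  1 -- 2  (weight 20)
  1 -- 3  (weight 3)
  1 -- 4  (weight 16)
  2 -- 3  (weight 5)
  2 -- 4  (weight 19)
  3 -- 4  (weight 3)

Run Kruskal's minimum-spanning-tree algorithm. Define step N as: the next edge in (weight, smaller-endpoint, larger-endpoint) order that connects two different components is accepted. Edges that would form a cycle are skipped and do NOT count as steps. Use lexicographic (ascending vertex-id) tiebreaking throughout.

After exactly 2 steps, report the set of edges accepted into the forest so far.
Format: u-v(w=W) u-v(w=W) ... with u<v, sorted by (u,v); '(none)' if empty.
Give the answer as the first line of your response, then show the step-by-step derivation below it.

1-3(w=3) 3-4(w=3)

step 1: add edge 1-3 (w=3); MST = {1-3(w=3)}
step 2: add edge 3-4 (w=3); MST = {1-3(w=3) 3-4(w=3)}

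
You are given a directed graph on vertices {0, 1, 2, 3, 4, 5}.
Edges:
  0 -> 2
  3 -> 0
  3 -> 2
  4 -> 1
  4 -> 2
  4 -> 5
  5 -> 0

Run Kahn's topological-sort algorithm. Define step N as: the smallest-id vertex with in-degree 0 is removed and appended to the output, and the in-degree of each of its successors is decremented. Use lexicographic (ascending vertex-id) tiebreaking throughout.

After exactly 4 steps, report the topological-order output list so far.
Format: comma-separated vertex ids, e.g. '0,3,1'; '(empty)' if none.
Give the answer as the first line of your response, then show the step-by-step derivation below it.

3,4,1,5

step 1: output 3; order=[3]; indeg=(1,1,2,0,0,1)
step 2: output 4; order=[3,4]; indeg=(1,0,1,0,0,0)
step 3: output 1; order=[3,4,1]; indeg=(1,0,1,0,0,0)
step 4: output 5; order=[3,4,1,5]; indeg=(0,0,1,0,0,0)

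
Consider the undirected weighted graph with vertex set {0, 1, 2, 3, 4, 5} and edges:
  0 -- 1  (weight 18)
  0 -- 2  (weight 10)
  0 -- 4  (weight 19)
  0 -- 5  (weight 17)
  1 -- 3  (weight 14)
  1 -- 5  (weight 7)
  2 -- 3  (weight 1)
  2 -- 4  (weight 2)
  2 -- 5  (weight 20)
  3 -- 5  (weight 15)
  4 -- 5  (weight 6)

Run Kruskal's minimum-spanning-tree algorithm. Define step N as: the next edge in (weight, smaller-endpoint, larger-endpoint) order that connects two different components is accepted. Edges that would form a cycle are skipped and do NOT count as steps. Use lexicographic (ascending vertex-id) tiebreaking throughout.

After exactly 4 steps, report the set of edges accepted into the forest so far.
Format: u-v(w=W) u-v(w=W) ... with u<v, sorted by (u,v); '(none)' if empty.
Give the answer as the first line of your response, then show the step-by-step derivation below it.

1-5(w=7) 2-3(w=1) 2-4(w=2) 4-5(w=6)

step 1: add edge 2-3 (w=1); MST = {2-3(w=1)}
step 2: add edge 2-4 (w=2); MST = {2-3(w=1) 2-4(w=2)}
step 3: add edge 4-5 (w=6); MST = {2-3(w=1) 2-4(w=2) 4-5(w=6)}
step 4: add edge 1-5 (w=7); MST = {1-5(w=7) 2-3(w=1) 2-4(w=2) 4-5(w=6)}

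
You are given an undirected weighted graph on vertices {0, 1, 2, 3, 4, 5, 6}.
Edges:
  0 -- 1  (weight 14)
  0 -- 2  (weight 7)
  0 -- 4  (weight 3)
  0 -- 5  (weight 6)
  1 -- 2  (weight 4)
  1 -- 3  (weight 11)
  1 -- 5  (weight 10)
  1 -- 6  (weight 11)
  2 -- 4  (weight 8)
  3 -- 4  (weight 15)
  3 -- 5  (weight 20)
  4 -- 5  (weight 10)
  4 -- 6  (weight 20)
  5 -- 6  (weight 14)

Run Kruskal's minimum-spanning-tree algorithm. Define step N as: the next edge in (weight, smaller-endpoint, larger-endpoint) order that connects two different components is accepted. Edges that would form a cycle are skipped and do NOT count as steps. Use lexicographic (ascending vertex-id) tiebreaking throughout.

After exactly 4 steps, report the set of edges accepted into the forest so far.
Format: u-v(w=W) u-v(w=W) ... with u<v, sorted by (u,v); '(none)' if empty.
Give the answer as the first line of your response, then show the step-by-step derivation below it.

0-2(w=7) 0-4(w=3) 0-5(w=6) 1-2(w=4)

step 1: add edge 0-4 (w=3); MST = {0-4(w=3)}
step 2: add edge 1-2 (w=4); MST = {0-4(w=3) 1-2(w=4)}
step 3: add edge 0-5 (w=6); MST = {0-4(w=3) 0-5(w=6) 1-2(w=4)}
step 4: add edge 0-2 (w=7); MST = {0-2(w=7) 0-4(w=3) 0-5(w=6) 1-2(w=4)}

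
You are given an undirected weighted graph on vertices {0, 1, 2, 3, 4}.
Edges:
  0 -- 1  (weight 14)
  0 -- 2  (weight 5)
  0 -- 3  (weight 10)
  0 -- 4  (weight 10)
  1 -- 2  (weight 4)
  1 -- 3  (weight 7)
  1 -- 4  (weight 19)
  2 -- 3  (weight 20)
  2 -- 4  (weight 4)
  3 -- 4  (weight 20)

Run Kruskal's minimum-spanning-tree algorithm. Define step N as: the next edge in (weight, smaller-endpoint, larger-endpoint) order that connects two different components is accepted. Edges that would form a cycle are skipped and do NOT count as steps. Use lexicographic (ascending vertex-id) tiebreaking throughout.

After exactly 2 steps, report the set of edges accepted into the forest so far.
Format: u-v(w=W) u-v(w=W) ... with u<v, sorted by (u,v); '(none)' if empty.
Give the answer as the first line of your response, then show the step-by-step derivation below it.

1-2(w=4) 2-4(w=4)

step 1: add edge 1-2 (w=4); MST = {1-2(w=4)}
step 2: add edge 2-4 (w=4); MST = {1-2(w=4) 2-4(w=4)}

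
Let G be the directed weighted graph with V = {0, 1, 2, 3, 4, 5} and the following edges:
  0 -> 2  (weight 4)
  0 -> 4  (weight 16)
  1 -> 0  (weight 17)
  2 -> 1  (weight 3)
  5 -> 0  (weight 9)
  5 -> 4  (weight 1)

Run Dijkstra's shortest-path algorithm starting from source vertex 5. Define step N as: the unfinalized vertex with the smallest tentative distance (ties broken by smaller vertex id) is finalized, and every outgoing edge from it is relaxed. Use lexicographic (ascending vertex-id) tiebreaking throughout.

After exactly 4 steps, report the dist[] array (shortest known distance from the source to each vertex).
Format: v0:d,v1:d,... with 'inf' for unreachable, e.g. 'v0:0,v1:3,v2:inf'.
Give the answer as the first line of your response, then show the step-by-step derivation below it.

v0:9,v1:16,v2:13,v3:inf,v4:1,v5:0

step 1: dist = v0:9,v1:inf,v2:inf,v3:inf,v4:1,v5:0
step 2: dist = v0:9,v1:inf,v2:inf,v3:inf,v4:1,v5:0
step 3: dist = v0:9,v1:inf,v2:13,v3:inf,v4:1,v5:0
step 4: dist = v0:9,v1:16,v2:13,v3:inf,v4:1,v5:0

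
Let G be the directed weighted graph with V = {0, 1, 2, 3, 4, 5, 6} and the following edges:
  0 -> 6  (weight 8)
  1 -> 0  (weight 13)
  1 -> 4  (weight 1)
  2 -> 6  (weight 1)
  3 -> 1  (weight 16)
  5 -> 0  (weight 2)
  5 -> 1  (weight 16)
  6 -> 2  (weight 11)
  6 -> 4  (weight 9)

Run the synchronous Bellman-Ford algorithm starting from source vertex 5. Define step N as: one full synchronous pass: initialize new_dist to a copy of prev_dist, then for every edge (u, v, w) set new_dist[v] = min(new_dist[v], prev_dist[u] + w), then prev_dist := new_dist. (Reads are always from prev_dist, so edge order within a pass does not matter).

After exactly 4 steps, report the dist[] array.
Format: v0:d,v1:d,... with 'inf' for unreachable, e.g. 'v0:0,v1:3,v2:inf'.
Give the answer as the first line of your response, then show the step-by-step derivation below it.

v0:2,v1:16,v2:21,v3:inf,v4:17,v5:0,v6:10

step 1: dist = v0:2,v1:16,v2:inf,v3:inf,v4:inf,v5:0,v6:inf
step 2: dist = v0:2,v1:16,v2:inf,v3:inf,v4:17,v5:0,v6:10
step 3: dist = v0:2,v1:16,v2:21,v3:inf,v4:17,v5:0,v6:10
step 4: dist = v0:2,v1:16,v2:21,v3:inf,v4:17,v5:0,v6:10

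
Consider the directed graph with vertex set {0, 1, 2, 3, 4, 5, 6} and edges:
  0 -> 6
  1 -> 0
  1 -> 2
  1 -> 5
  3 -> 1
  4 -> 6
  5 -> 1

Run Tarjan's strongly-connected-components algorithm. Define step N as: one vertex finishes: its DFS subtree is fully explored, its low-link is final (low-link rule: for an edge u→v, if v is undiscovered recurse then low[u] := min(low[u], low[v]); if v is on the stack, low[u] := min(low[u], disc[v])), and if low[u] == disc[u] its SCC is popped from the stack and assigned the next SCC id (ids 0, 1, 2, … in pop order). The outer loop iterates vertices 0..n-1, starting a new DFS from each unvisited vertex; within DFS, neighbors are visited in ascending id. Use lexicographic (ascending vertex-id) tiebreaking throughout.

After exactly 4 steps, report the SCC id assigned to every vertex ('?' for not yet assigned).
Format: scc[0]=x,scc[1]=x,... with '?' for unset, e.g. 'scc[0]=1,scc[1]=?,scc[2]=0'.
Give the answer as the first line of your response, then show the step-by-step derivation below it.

scc[0]=1,scc[1]=?,scc[2]=2,scc[3]=?,scc[4]=?,scc[5]=?,scc[6]=0

step 1: low=(low[0]=0,low[1]=?,low[2]=?,low[3]=?,low[4]=?,low[5]=?,low[6]=1); scc=(scc[0]=?,scc[1]=?,scc[2]=?,scc[3]=?,scc[4]=?,scc[5]=?,scc[6]=0)
step 2: low=(low[0]=0,low[1]=?,low[2]=?,low[3]=?,low[4]=?,low[5]=?,low[6]=1); scc=(scc[0]=1,scc[1]=?,scc[2]=?,scc[3]=?,scc[4]=?,scc[5]=?,scc[6]=0)
step 3: low=(low[0]=0,low[1]=2,low[2]=3,low[3]=?,low[4]=?,low[5]=?,low[6]=1); scc=(scc[0]=1,scc[1]=?,scc[2]=2,scc[3]=?,scc[4]=?,scc[5]=?,scc[6]=0)
step 4: low=(low[0]=0,low[1]=2,low[2]=3,low[3]=?,low[4]=?,low[5]=2,low[6]=1); scc=(scc[0]=1,scc[1]=?,scc[2]=2,scc[3]=?,scc[4]=?,scc[5]=?,scc[6]=0)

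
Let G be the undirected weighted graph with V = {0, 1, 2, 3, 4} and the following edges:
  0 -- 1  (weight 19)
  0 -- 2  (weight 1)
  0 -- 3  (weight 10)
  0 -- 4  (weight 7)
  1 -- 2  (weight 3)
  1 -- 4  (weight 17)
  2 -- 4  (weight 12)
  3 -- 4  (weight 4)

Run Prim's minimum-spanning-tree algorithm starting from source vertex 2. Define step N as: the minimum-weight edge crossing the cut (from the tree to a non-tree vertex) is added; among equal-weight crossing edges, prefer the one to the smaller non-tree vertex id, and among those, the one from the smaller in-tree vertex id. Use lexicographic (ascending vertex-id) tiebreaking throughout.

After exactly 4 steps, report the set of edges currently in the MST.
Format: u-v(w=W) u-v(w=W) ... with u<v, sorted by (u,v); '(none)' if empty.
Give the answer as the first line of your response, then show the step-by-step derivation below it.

0-2(w=1) 0-4(w=7) 1-2(w=3) 3-4(w=4)

step 1: add edge 0-2 (w=1); MST = {0-2(w=1)}
step 2: add edge 1-2 (w=3); MST = {0-2(w=1) 1-2(w=3)}
step 3: add edge 0-4 (w=7); MST = {0-2(w=1) 0-4(w=7) 1-2(w=3)}
step 4: add edge 3-4 (w=4); MST = {0-2(w=1) 0-4(w=7) 1-2(w=3) 3-4(w=4)}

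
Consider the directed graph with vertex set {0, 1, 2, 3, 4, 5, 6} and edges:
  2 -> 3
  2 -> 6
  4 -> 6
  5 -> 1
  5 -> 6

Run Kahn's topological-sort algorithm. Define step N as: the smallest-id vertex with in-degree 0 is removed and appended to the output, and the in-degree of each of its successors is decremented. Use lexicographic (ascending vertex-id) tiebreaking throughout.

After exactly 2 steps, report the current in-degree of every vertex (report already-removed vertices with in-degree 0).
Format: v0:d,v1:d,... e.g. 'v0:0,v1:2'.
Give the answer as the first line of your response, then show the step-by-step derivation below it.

v0:0,v1:1,v2:0,v3:0,v4:0,v5:0,v6:2

step 1: output 0; order=[0]; indeg=(0,1,0,1,0,0,3)
step 2: output 2; order=[0,2]; indeg=(0,1,0,0,0,0,2)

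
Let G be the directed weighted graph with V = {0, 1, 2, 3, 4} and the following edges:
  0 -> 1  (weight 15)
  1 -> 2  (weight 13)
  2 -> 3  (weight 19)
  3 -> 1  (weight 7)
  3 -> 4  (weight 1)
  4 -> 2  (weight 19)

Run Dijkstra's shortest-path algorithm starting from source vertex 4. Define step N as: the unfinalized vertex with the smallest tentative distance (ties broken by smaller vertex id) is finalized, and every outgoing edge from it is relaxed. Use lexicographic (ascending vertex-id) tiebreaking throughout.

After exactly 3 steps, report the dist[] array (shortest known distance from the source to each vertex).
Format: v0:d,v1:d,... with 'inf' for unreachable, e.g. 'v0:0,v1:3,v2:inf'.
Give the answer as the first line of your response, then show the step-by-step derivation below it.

v0:inf,v1:45,v2:19,v3:38,v4:0

step 1: dist = v0:inf,v1:inf,v2:19,v3:inf,v4:0
step 2: dist = v0:inf,v1:inf,v2:19,v3:38,v4:0
step 3: dist = v0:inf,v1:45,v2:19,v3:38,v4:0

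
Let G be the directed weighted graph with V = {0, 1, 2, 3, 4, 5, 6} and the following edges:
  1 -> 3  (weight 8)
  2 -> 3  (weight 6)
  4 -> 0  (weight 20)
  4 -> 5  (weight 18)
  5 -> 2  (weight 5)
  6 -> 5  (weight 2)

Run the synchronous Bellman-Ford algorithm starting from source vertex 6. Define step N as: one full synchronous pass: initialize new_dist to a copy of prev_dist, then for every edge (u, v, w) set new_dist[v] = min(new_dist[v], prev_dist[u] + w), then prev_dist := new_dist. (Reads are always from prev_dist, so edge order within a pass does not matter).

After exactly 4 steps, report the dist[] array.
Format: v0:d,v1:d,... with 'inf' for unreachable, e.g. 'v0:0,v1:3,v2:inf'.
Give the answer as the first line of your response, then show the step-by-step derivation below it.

v0:inf,v1:inf,v2:7,v3:13,v4:inf,v5:2,v6:0

step 1: dist = v0:inf,v1:inf,v2:inf,v3:inf,v4:inf,v5:2,v6:0
step 2: dist = v0:inf,v1:inf,v2:7,v3:inf,v4:inf,v5:2,v6:0
step 3: dist = v0:inf,v1:inf,v2:7,v3:13,v4:inf,v5:2,v6:0
step 4: dist = v0:inf,v1:inf,v2:7,v3:13,v4:inf,v5:2,v6:0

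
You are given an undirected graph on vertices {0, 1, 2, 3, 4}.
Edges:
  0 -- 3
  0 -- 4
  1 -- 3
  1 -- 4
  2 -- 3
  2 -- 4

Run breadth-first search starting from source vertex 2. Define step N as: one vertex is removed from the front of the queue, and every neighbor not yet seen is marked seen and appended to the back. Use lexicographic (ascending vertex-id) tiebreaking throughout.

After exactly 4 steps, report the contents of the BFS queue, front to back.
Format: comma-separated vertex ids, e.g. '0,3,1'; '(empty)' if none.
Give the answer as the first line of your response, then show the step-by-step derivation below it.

1

step 1: dequeue 2; queue=[3,4]; order=2
step 2: dequeue 3; queue=[4,0,1]; order=2,3
step 3: dequeue 4; queue=[0,1]; order=2,3,4
step 4: dequeue 0; queue=[1]; order=2,3,4,0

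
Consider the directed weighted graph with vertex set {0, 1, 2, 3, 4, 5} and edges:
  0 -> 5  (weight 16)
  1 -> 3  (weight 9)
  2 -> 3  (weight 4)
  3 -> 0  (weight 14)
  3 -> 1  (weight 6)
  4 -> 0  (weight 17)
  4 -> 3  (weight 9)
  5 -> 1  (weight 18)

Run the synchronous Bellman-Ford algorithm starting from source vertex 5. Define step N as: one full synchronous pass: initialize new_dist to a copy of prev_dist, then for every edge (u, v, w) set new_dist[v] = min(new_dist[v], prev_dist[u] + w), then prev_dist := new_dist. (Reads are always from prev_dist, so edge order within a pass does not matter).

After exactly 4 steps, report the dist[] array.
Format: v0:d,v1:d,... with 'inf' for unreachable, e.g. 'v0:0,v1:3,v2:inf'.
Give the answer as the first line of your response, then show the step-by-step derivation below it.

v0:41,v1:18,v2:inf,v3:27,v4:inf,v5:0

step 1: dist = v0:inf,v1:18,v2:inf,v3:inf,v4:inf,v5:0
step 2: dist = v0:inf,v1:18,v2:inf,v3:27,v4:inf,v5:0
step 3: dist = v0:41,v1:18,v2:inf,v3:27,v4:inf,v5:0
step 4: dist = v0:41,v1:18,v2:inf,v3:27,v4:inf,v5:0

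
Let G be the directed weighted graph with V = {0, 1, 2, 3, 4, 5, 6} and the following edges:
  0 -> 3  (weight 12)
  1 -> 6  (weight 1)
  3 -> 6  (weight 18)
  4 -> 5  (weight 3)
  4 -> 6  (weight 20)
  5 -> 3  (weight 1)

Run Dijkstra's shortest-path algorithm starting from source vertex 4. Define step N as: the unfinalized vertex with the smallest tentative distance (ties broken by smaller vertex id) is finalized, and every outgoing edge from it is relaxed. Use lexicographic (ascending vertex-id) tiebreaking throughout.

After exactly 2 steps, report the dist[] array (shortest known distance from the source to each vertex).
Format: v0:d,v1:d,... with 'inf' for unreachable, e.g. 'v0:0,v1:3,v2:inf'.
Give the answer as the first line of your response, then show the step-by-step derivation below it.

v0:inf,v1:inf,v2:inf,v3:4,v4:0,v5:3,v6:20

step 1: dist = v0:inf,v1:inf,v2:inf,v3:inf,v4:0,v5:3,v6:20
step 2: dist = v0:inf,v1:inf,v2:inf,v3:4,v4:0,v5:3,v6:20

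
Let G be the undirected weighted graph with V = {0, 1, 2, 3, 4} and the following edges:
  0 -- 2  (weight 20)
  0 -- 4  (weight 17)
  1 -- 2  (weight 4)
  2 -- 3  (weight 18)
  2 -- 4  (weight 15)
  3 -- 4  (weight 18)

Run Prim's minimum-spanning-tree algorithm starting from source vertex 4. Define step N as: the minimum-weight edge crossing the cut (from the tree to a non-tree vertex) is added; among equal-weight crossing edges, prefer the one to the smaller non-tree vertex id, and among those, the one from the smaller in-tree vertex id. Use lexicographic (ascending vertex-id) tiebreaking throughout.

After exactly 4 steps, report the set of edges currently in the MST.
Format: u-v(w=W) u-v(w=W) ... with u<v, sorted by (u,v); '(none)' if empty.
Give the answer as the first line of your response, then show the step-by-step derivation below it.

0-4(w=17) 1-2(w=4) 2-3(w=18) 2-4(w=15)

step 1: add edge 2-4 (w=15); MST = {2-4(w=15)}
step 2: add edge 1-2 (w=4); MST = {1-2(w=4) 2-4(w=15)}
step 3: add edge 0-4 (w=17); MST = {0-4(w=17) 1-2(w=4) 2-4(w=15)}
step 4: add edge 2-3 (w=18); MST = {0-4(w=17) 1-2(w=4) 2-3(w=18) 2-4(w=15)}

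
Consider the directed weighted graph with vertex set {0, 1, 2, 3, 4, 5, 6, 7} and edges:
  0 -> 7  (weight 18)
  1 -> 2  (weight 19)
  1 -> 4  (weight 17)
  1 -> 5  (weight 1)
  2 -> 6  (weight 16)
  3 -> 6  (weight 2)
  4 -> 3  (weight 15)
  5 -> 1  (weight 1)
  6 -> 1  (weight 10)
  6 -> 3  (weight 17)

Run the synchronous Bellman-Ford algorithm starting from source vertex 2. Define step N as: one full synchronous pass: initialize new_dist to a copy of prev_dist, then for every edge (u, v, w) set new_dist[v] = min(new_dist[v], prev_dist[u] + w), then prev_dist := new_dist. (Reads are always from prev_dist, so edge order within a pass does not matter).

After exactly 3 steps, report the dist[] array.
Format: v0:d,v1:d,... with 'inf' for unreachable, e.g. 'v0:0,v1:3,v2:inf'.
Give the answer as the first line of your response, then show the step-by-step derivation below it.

v0:inf,v1:26,v2:0,v3:33,v4:43,v5:27,v6:16,v7:inf

step 1: dist = v0:inf,v1:inf,v2:0,v3:inf,v4:inf,v5:inf,v6:16,v7:inf
step 2: dist = v0:inf,v1:26,v2:0,v3:33,v4:inf,v5:inf,v6:16,v7:inf
step 3: dist = v0:inf,v1:26,v2:0,v3:33,v4:43,v5:27,v6:16,v7:inf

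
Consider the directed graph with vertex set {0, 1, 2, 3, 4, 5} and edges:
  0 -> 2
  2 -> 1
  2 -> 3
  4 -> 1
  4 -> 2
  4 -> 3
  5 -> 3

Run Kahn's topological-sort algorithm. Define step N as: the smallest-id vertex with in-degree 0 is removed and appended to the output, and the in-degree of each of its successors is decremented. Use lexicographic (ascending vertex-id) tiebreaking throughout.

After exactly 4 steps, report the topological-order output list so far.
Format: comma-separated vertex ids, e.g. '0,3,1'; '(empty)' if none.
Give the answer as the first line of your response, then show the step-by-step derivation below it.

0,4,2,1

step 1: output 0; order=[0]; indeg=(0,2,1,3,0,0)
step 2: output 4; order=[0,4]; indeg=(0,1,0,2,0,0)
step 3: output 2; order=[0,4,2]; indeg=(0,0,0,1,0,0)
step 4: output 1; order=[0,4,2,1]; indeg=(0,0,0,1,0,0)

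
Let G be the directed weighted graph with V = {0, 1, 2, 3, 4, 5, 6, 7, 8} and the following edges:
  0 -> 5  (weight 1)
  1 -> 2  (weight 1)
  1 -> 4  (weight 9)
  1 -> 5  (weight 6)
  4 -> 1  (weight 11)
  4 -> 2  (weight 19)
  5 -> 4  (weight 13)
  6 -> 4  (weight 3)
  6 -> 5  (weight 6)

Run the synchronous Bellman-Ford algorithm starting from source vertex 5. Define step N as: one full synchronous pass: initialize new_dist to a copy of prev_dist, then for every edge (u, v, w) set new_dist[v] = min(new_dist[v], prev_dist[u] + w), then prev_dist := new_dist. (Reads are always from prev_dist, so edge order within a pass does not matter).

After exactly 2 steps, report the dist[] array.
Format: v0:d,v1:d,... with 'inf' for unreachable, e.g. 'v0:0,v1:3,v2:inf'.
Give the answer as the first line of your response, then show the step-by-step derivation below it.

v0:inf,v1:24,v2:32,v3:inf,v4:13,v5:0,v6:inf,v7:inf,v8:inf

step 1: dist = v0:inf,v1:inf,v2:inf,v3:inf,v4:13,v5:0,v6:inf,v7:inf,v8:inf
step 2: dist = v0:inf,v1:24,v2:32,v3:inf,v4:13,v5:0,v6:inf,v7:inf,v8:inf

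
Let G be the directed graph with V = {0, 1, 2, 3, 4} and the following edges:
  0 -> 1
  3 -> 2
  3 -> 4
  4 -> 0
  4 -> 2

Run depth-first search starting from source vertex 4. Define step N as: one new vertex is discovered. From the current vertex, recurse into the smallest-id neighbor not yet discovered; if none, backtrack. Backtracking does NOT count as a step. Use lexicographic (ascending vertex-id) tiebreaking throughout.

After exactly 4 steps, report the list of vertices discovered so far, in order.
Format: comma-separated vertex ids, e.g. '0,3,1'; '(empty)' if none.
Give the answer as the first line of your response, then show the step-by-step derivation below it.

4,0,1,2

step 1: discover 4; path=4; order=4
step 2: discover 0; path=4>0; order=4,0
step 3: discover 1; path=4>0>1; order=4,0,1
step 4: discover 2; path=4>2; order=4,0,1,2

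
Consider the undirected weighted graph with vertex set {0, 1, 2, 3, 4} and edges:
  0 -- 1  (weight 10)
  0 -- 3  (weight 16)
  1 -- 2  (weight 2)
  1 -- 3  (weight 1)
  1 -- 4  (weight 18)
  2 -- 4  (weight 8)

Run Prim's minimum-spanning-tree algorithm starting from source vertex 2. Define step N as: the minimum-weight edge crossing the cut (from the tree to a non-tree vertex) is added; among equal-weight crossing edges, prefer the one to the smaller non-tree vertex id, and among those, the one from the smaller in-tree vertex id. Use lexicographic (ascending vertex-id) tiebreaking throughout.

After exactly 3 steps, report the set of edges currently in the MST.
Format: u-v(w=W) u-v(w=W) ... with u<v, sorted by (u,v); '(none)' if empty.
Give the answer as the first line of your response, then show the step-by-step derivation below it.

1-2(w=2) 1-3(w=1) 2-4(w=8)

step 1: add edge 1-2 (w=2); MST = {1-2(w=2)}
step 2: add edge 1-3 (w=1); MST = {1-2(w=2) 1-3(w=1)}
step 3: add edge 2-4 (w=8); MST = {1-2(w=2) 1-3(w=1) 2-4(w=8)}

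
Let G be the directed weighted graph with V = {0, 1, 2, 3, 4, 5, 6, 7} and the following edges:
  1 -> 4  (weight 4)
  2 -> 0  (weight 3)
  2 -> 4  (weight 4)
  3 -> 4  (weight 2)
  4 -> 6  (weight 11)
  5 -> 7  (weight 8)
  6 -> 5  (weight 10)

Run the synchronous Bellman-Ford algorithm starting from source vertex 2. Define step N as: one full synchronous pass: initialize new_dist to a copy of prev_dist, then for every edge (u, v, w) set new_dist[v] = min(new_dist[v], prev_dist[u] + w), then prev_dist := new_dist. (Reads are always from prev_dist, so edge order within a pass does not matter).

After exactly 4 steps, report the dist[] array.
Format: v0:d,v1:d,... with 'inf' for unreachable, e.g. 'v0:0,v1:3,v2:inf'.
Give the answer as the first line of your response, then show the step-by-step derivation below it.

v0:3,v1:inf,v2:0,v3:inf,v4:4,v5:25,v6:15,v7:33

step 1: dist = v0:3,v1:inf,v2:0,v3:inf,v4:4,v5:inf,v6:inf,v7:inf
step 2: dist = v0:3,v1:inf,v2:0,v3:inf,v4:4,v5:inf,v6:15,v7:inf
step 3: dist = v0:3,v1:inf,v2:0,v3:inf,v4:4,v5:25,v6:15,v7:inf
step 4: dist = v0:3,v1:inf,v2:0,v3:inf,v4:4,v5:25,v6:15,v7:33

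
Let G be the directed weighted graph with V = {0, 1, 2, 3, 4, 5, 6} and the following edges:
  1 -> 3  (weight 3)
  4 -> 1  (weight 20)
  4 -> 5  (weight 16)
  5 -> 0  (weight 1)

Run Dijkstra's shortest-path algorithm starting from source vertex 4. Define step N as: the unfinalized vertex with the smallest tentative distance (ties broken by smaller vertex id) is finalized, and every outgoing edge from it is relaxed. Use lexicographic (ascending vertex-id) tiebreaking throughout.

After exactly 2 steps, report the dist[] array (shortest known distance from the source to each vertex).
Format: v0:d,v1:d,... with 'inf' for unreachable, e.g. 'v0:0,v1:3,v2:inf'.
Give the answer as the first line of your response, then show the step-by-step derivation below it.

v0:17,v1:20,v2:inf,v3:inf,v4:0,v5:16,v6:inf

step 1: dist = v0:inf,v1:20,v2:inf,v3:inf,v4:0,v5:16,v6:inf
step 2: dist = v0:17,v1:20,v2:inf,v3:inf,v4:0,v5:16,v6:inf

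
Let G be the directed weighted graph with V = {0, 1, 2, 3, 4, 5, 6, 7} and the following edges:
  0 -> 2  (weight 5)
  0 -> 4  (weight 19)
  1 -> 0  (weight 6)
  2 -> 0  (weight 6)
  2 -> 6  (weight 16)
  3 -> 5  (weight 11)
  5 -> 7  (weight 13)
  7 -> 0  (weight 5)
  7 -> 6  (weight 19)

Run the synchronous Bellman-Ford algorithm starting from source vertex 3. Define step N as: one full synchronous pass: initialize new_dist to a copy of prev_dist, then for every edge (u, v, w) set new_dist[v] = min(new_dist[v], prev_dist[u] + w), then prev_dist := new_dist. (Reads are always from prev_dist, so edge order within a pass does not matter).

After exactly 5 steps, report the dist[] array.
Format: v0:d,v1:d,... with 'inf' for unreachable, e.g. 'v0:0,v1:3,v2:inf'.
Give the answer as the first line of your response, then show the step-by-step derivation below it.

v0:29,v1:inf,v2:34,v3:0,v4:48,v5:11,v6:43,v7:24

step 1: dist = v0:inf,v1:inf,v2:inf,v3:0,v4:inf,v5:11,v6:inf,v7:inf
step 2: dist = v0:inf,v1:inf,v2:inf,v3:0,v4:inf,v5:11,v6:inf,v7:24
step 3: dist = v0:29,v1:inf,v2:inf,v3:0,v4:inf,v5:11,v6:43,v7:24
step 4: dist = v0:29,v1:inf,v2:34,v3:0,v4:48,v5:11,v6:43,v7:24
step 5: dist = v0:29,v1:inf,v2:34,v3:0,v4:48,v5:11,v6:43,v7:24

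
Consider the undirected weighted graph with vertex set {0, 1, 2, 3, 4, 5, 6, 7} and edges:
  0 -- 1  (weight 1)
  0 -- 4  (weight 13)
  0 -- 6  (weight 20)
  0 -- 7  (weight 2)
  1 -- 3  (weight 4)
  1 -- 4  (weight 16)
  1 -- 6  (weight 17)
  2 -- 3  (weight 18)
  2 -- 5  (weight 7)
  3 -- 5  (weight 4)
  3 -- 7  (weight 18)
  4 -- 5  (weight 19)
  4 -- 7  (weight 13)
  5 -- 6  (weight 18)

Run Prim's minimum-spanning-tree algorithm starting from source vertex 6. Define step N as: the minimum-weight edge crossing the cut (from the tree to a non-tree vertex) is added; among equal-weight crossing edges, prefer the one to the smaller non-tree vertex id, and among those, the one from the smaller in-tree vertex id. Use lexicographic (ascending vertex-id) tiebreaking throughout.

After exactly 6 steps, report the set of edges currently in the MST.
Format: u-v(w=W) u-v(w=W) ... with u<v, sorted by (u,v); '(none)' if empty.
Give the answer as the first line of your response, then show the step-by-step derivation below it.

0-1(w=1) 0-7(w=2) 1-3(w=4) 1-6(w=17) 2-5(w=7) 3-5(w=4)

step 1: add edge 1-6 (w=17); MST = {1-6(w=17)}
step 2: add edge 0-1 (w=1); MST = {0-1(w=1) 1-6(w=17)}
step 3: add edge 0-7 (w=2); MST = {0-1(w=1) 0-7(w=2) 1-6(w=17)}
step 4: add edge 1-3 (w=4); MST = {0-1(w=1) 0-7(w=2) 1-3(w=4) 1-6(w=17)}
step 5: add edge 3-5 (w=4); MST = {0-1(w=1) 0-7(w=2) 1-3(w=4) 1-6(w=17) 3-5(w=4)}
step 6: add edge 2-5 (w=7); MST = {0-1(w=1) 0-7(w=2) 1-3(w=4) 1-6(w=17) 2-5(w=7) 3-5(w=4)}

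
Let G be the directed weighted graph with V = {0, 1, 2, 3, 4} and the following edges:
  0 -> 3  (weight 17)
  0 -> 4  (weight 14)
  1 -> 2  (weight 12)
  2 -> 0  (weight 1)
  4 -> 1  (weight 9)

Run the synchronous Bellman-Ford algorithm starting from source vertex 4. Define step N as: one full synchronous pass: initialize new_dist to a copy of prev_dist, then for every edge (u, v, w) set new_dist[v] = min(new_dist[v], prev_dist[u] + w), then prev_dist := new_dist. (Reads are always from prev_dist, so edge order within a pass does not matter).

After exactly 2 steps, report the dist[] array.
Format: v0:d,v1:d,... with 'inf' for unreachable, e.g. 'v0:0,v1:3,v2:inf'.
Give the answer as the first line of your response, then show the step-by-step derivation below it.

v0:inf,v1:9,v2:21,v3:inf,v4:0

step 1: dist = v0:inf,v1:9,v2:inf,v3:inf,v4:0
step 2: dist = v0:inf,v1:9,v2:21,v3:inf,v4:0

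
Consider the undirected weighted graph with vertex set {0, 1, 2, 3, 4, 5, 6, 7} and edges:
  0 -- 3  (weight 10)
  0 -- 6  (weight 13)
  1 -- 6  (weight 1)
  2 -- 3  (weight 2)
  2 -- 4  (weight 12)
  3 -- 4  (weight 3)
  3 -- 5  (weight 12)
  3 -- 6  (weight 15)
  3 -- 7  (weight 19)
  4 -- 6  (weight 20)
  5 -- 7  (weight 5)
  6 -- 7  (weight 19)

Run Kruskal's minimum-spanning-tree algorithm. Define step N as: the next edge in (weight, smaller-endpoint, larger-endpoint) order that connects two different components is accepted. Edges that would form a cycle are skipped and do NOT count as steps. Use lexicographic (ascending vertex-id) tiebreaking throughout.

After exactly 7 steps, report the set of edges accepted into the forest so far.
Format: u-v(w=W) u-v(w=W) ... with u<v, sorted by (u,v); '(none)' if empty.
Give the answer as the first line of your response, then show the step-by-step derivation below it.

0-3(w=10) 0-6(w=13) 1-6(w=1) 2-3(w=2) 3-4(w=3) 3-5(w=12) 5-7(w=5)

step 1: add edge 1-6 (w=1); MST = {1-6(w=1)}
step 2: add edge 2-3 (w=2); MST = {1-6(w=1) 2-3(w=2)}
step 3: add edge 3-4 (w=3); MST = {1-6(w=1) 2-3(w=2) 3-4(w=3)}
step 4: add edge 5-7 (w=5); MST = {1-6(w=1) 2-3(w=2) 3-4(w=3) 5-7(w=5)}
step 5: add edge 0-3 (w=10); MST = {0-3(w=10) 1-6(w=1) 2-3(w=2) 3-4(w=3) 5-7(w=5)}
step 6: add edge 3-5 (w=12); MST = {0-3(w=10) 1-6(w=1) 2-3(w=2) 3-4(w=3) 3-5(w=12) 5-7(w=5)}
step 7: add edge 0-6 (w=13); MST = {0-3(w=10) 0-6(w=13) 1-6(w=1) 2-3(w=2) 3-4(w=3) 3-5(w=12) 5-7(w=5)}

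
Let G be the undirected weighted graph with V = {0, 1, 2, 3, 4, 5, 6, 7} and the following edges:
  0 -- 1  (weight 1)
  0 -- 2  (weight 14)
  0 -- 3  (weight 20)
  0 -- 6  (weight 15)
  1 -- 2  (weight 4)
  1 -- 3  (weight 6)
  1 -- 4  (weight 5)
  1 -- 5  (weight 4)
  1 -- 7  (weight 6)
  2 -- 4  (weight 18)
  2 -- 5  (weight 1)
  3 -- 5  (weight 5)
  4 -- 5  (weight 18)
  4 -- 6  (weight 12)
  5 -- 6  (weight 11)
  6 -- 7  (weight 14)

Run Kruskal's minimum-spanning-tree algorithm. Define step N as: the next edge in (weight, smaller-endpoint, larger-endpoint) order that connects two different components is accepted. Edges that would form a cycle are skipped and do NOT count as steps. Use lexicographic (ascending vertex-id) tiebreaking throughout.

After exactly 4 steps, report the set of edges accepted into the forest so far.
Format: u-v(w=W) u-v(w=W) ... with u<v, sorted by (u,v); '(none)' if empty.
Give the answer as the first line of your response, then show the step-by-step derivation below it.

0-1(w=1) 1-2(w=4) 1-4(w=5) 2-5(w=1)

step 1: add edge 0-1 (w=1); MST = {0-1(w=1)}
step 2: add edge 2-5 (w=1); MST = {0-1(w=1) 2-5(w=1)}
step 3: add edge 1-2 (w=4); MST = {0-1(w=1) 1-2(w=4) 2-5(w=1)}
step 4: add edge 1-4 (w=5); MST = {0-1(w=1) 1-2(w=4) 1-4(w=5) 2-5(w=1)}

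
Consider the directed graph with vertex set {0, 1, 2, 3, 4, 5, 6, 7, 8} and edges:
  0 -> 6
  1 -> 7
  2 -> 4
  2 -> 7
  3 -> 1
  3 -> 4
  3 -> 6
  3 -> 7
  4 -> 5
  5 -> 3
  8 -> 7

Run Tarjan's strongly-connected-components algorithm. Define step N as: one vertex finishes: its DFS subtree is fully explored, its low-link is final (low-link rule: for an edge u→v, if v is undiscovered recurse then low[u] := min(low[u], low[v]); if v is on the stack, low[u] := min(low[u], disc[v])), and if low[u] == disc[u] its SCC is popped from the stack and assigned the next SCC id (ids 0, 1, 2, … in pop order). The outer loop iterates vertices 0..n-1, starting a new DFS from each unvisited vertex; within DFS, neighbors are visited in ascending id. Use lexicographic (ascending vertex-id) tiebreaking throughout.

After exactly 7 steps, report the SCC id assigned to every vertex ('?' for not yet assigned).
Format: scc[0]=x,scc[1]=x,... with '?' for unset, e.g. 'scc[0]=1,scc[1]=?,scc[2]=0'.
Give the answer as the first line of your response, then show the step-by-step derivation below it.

scc[0]=1,scc[1]=3,scc[2]=?,scc[3]=4,scc[4]=4,scc[5]=4,scc[6]=0,scc[7]=2,scc[8]=?

step 1: low=(low[0]=0,low[1]=?,low[2]=?,low[3]=?,low[4]=?,low[5]=?,low[6]=1,low[7]=?,low[8]=?); scc=(scc[0]=?,scc[1]=?,scc[2]=?,scc[3]=?,scc[4]=?,scc[5]=?,scc[6]=0,scc[7]=?,scc[8]=?)
step 2: low=(low[0]=0,low[1]=?,low[2]=?,low[3]=?,low[4]=?,low[5]=?,low[6]=1,low[7]=?,low[8]=?); scc=(scc[0]=1,scc[1]=?,scc[2]=?,scc[3]=?,scc[4]=?,scc[5]=?,scc[6]=0,scc[7]=?,scc[8]=?)
step 3: low=(low[0]=0,low[1]=2,low[2]=?,low[3]=?,low[4]=?,low[5]=?,low[6]=1,low[7]=3,low[8]=?); scc=(scc[0]=1,scc[1]=?,scc[2]=?,scc[3]=?,scc[4]=?,scc[5]=?,scc[6]=0,scc[7]=2,scc[8]=?)
step 4: low=(low[0]=0,low[1]=2,low[2]=?,low[3]=?,low[4]=?,low[5]=?,low[6]=1,low[7]=3,low[8]=?); scc=(scc[0]=1,scc[1]=3,scc[2]=?,scc[3]=?,scc[4]=?,scc[5]=?,scc[6]=0,scc[7]=2,scc[8]=?)
step 5: low=(low[0]=0,low[1]=2,low[2]=4,low[3]=5,low[4]=5,low[5]=6,low[6]=1,low[7]=3,low[8]=?); scc=(scc[0]=1,scc[1]=3,scc[2]=?,scc[3]=?,scc[4]=?,scc[5]=?,scc[6]=0,scc[7]=2,scc[8]=?)
step 6: low=(low[0]=0,low[1]=2,low[2]=4,low[3]=5,low[4]=5,low[5]=5,low[6]=1,low[7]=3,low[8]=?); scc=(scc[0]=1,scc[1]=3,scc[2]=?,scc[3]=?,scc[4]=?,scc[5]=?,scc[6]=0,scc[7]=2,scc[8]=?)
step 7: low=(low[0]=0,low[1]=2,low[2]=4,low[3]=5,low[4]=5,low[5]=5,low[6]=1,low[7]=3,low[8]=?); scc=(scc[0]=1,scc[1]=3,scc[2]=?,scc[3]=4,scc[4]=4,scc[5]=4,scc[6]=0,scc[7]=2,scc[8]=?)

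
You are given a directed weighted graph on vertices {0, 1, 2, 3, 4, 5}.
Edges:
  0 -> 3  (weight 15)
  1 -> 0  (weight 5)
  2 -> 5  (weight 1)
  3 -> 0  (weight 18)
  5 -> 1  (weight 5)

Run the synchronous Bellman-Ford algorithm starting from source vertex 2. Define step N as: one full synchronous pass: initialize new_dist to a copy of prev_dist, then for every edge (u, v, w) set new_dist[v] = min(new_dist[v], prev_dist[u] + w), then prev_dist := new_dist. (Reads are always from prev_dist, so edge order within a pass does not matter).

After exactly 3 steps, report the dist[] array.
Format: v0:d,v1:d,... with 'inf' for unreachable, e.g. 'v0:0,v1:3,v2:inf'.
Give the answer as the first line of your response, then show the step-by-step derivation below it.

v0:11,v1:6,v2:0,v3:inf,v4:inf,v5:1

step 1: dist = v0:inf,v1:inf,v2:0,v3:inf,v4:inf,v5:1
step 2: dist = v0:inf,v1:6,v2:0,v3:inf,v4:inf,v5:1
step 3: dist = v0:11,v1:6,v2:0,v3:inf,v4:inf,v5:1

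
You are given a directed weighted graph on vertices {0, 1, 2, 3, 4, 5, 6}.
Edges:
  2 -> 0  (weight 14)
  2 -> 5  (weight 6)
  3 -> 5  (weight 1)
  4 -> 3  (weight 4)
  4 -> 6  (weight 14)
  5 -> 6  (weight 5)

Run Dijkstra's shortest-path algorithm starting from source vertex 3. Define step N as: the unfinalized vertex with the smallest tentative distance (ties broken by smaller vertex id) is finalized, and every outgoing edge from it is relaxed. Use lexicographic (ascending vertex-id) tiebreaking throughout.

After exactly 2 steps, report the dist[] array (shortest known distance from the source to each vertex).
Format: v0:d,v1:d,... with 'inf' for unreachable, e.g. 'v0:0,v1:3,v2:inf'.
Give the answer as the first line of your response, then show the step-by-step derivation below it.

v0:inf,v1:inf,v2:inf,v3:0,v4:inf,v5:1,v6:6

step 1: dist = v0:inf,v1:inf,v2:inf,v3:0,v4:inf,v5:1,v6:inf
step 2: dist = v0:inf,v1:inf,v2:inf,v3:0,v4:inf,v5:1,v6:6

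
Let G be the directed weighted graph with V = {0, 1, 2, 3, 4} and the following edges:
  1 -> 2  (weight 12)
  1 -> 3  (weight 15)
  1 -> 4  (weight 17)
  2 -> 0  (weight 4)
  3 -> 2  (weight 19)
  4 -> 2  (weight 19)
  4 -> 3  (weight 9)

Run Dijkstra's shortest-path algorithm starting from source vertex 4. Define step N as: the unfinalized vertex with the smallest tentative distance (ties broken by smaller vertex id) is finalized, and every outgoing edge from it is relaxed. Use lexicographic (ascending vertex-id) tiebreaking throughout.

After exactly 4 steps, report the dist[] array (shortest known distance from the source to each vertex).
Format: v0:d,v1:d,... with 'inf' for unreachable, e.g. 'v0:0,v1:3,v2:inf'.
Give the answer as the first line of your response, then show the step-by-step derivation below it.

v0:23,v1:inf,v2:19,v3:9,v4:0

step 1: dist = v0:inf,v1:inf,v2:19,v3:9,v4:0
step 2: dist = v0:inf,v1:inf,v2:19,v3:9,v4:0
step 3: dist = v0:23,v1:inf,v2:19,v3:9,v4:0
step 4: dist = v0:23,v1:inf,v2:19,v3:9,v4:0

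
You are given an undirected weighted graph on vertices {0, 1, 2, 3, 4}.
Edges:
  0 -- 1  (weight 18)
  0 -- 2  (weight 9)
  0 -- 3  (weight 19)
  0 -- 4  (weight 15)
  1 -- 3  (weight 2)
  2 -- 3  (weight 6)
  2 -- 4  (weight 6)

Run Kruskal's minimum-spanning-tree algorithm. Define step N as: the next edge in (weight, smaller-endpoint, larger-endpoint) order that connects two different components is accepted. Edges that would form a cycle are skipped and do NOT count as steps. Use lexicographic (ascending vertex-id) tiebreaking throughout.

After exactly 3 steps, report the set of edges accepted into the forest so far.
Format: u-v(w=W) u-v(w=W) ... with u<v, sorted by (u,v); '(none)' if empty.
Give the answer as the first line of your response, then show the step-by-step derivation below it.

1-3(w=2) 2-3(w=6) 2-4(w=6)

step 1: add edge 1-3 (w=2); MST = {1-3(w=2)}
step 2: add edge 2-3 (w=6); MST = {1-3(w=2) 2-3(w=6)}
step 3: add edge 2-4 (w=6); MST = {1-3(w=2) 2-3(w=6) 2-4(w=6)}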